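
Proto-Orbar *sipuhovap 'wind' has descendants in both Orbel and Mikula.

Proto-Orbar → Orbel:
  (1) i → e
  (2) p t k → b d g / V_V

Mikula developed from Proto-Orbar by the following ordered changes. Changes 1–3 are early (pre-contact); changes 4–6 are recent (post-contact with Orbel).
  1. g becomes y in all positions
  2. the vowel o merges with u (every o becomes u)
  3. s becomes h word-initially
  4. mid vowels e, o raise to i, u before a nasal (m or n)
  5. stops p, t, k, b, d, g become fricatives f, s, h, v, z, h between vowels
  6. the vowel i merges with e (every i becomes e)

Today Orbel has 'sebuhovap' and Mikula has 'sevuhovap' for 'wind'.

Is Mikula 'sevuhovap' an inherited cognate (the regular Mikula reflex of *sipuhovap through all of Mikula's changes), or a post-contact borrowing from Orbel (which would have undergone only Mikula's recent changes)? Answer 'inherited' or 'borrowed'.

borrowed

If inherited, *sipuhovap would pass through all of Mikula's changes:
Mikula: start from *sipuhovap.
  rule 1: no change — sipuhovap
  rule 2 (vowel merger): sipuhovap → sipuhuvap
  rule 3 (debuccalisation): sipuhuvap → hipuhuvap
  rule 4: no change — hipuhuvap
  rule 5 (intervocalic lenition): hipuhuvap → hifuhuvap
  rule 6 (vowel merger): hifuhuvap → hefuhuvap
  ⇒ Mikula hefuhuvap
If borrowed from Orbel 'sebuhovap' after the early changes, it would undergo only the recent ones:
  rule 4 (pre-nasal raising): no change (sebuhovap)
  rule 5 (intervocalic lenition): sebuhovap → sevuhovap
  rule 6 (vowel merger): no change (sevuhovap)
  ⇒ as a loan: sevuhovap
Mikula 'sevuhovap' matches the loan outcome 'sevuhovap', not the inherited 'hefuhuvap' — it skipped the early Mikula changes, so it was borrowed from Orbel.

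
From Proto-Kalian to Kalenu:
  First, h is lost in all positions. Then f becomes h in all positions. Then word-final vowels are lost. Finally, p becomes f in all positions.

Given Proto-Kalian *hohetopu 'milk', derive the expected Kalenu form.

Kalenu: *hohetopu
  hohetopu → oetopu   [h-loss]
  oetopu (rule 2 does not apply)
  oetopu → oetop   [apocope]
  oetop → oetof   [unconditioned shift]
  giving Kalenu oetof.

oetof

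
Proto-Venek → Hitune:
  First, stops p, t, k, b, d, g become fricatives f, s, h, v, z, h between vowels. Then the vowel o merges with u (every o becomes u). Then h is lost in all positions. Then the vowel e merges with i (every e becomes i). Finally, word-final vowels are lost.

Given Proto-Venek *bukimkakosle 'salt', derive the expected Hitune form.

buimkausl

Hitune: start from *bukimkakosle.
  rule 1 (intervocalic lenition): bukimkakosle → buhimkahosle
  rule 2 (vowel merger): buhimkahosle → buhimkahusle
  rule 3 (h-loss): buhimkahusle → buimkausle
  rule 4 (vowel merger): buimkausle → buimkausli
  rule 5 (apocope): buimkausli → buimkausl
  ⇒ Hitune buimkausl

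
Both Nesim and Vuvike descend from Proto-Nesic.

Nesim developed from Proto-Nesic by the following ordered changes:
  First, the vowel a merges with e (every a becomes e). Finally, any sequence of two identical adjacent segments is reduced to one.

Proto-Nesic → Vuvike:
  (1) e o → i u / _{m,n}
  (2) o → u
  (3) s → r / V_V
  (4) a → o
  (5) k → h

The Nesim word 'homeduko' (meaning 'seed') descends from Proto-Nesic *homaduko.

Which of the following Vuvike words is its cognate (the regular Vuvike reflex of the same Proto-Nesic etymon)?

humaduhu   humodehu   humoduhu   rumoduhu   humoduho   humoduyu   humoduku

humoduhu

Vuvike: start from *homaduko.
  rule 1 (pre-nasal raising): homaduko → humaduko
  rule 2 (vowel merger): humaduko → humaduku
  rule 3: no change — humaduku
  rule 4 (vowel merger): humaduku → humoduku
  rule 5 (unconditioned shift): humoduku → humoduhu
  ⇒ Vuvike humoduhu
Among the options, 'humoduhu' alone shows every Vuvike change applied in order.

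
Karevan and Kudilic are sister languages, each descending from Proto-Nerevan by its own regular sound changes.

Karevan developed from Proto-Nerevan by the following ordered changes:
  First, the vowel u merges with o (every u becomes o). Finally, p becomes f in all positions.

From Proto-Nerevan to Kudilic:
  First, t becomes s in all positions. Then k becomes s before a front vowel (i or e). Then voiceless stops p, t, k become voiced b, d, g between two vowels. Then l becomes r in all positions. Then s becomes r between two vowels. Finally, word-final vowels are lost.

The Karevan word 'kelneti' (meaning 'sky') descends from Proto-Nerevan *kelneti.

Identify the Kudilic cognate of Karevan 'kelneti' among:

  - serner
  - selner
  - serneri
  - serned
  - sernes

serner

Kudilic: *kelneti
  kelneti → kelnesi   [unconditioned shift]
  kelnesi → selnesi   [palatalisation]
  selnesi (rule 3 does not apply)
  selnesi → sernesi   [unconditioned shift]
  sernesi → serneri   [rhotacism]
  serneri → serner   [apocope]
  giving Kudilic serner.
Only 'serner' matches the regular Kudilic development of *kelneti.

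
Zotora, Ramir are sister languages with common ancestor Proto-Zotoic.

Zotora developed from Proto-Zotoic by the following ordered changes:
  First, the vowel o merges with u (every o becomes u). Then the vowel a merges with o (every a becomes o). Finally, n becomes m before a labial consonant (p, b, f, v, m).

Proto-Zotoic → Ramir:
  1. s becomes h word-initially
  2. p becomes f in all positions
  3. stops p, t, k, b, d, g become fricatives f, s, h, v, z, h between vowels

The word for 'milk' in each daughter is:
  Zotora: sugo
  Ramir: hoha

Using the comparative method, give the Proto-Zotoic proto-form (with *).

*soga

Position 4: Zotora has o, Ramir has a. Ramir preserves a here (none of its changes turn any other segment into a), so the proto-segment is *a.
Position 3: Zotora has g, Ramir has h. Zotora preserves g here (none of its changes turn any other segment into g), so the proto-segment is *g.
This points to *soga. Verify forward in each daughter:
Zotora: *soga > suga > sugo  (by vowel merger, vowel merger)
Ramir: *soga
  soga → hoga   [debuccalisation]
  hoga (rule 2 does not apply)
  hoga → hoha   [intervocalic lenition]
  giving Ramir hoha.
No other proto-form is consistent with every reflex, so the reconstruction is *soga.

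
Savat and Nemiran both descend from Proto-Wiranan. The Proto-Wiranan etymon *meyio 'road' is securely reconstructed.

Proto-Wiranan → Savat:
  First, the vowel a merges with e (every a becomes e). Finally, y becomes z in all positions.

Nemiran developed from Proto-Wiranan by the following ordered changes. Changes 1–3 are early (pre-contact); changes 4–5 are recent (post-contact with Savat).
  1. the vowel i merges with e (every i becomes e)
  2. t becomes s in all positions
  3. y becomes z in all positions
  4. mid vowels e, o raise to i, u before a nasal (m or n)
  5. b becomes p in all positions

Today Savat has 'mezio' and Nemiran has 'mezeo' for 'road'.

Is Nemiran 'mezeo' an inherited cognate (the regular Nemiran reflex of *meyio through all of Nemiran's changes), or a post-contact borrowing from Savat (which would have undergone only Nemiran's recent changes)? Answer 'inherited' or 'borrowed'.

If inherited, *meyio would pass through all of Nemiran's changes:
Nemiran: start from *meyio.
  rule 1 (vowel merger): meyio → meyeo
  rule 2: no change — meyeo
  rule 3 (unconditioned shift): meyeo → mezeo
  rule 4: no change — mezeo
  rule 5: no change — mezeo
  ⇒ Nemiran mezeo
If borrowed from Savat 'mezio' after the early changes, it would undergo only the recent ones:
  rule 4 (pre-nasal raising): no change (mezio)
  rule 5 (unconditioned shift): no change (mezio)
  ⇒ as a loan: mezio
Nemiran 'mezeo' matches the inherited outcome exactly, so it is an inherited cognate, not a loan.

inherited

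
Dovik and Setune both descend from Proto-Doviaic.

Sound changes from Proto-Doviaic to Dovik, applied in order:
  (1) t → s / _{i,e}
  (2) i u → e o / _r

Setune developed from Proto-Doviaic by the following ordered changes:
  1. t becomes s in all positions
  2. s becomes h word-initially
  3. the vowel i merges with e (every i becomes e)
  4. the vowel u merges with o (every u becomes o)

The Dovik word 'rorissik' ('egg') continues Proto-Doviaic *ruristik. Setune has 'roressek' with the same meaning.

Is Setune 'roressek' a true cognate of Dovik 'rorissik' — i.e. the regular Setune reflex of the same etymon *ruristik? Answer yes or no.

yes

Derive the expected Setune reflex of *ruristik:
Setune: *ruristik
  ruristik → rurissik   [unconditioned shift]
  rurissik (rule 2 does not apply)
  rurissik → ruressek   [vowel merger]
  ruressek → roressek   [vowel merger]
  giving Setune roressek.
Setune 'roressek' matches the regular reflex exactly, so the pair is cognate.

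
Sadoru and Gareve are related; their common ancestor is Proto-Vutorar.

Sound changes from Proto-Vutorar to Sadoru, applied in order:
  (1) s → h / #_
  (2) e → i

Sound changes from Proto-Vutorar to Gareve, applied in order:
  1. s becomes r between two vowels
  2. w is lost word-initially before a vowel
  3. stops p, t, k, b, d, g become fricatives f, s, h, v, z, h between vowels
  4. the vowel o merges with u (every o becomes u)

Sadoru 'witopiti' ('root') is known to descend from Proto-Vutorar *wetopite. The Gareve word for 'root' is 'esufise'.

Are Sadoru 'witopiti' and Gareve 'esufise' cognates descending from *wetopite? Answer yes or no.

Derive the expected Gareve reflex of *wetopite:
Gareve: *wetopite > etopite > esofise > esufise  (by glide loss, intervocalic lenition, vowel merger)
Gareve 'esufise' matches the regular reflex exactly, so the pair is cognate.

yes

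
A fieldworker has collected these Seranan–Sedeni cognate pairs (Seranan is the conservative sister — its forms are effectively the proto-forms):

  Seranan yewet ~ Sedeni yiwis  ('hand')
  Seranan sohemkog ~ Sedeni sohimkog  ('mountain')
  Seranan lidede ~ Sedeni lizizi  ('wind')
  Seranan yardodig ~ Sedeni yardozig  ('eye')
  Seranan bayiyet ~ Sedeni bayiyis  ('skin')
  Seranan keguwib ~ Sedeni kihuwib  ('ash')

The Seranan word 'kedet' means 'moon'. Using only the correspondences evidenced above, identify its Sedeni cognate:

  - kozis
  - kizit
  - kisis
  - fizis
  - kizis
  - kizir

yewet ~ yiwis, lidede ~ lizizi — Seranan e corresponds to Sedeni i after a consonant, before a consonant other than r, m, n, p, b, f, v.
lidede ~ lizizi — Seranan d corresponds to Sedeni z between vowels (before a front vowel).
yewet ~ yiwis, bayiyet ~ bayiyis — Seranan t corresponds to Sedeni s word-finally.
Applying these to Seranan 'kedet':
  kedet → kidet   (e→i after a consonant, before a consonant other than r, m, n, p, b, f, v)
  kidet → kizet   (d→z between vowels (before a front vowel))
  kizet → kizit   (e→i after a consonant, before a consonant other than r, m, n, p, b, f, v)
  kizit → kizis   (t→s word-finally)
So the Sedeni cognate is 'kizis'.

kizis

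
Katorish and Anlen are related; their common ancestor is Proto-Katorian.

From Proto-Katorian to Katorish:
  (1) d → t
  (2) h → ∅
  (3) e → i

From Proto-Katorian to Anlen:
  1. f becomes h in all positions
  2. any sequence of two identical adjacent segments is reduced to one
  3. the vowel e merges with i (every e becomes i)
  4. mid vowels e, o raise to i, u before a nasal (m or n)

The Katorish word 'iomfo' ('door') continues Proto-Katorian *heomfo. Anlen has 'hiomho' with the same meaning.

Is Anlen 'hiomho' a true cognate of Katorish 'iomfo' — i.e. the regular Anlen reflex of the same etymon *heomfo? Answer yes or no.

Derive the expected Anlen reflex of *heomfo:
Anlen: start from *heomfo.
  rule 1 (unconditioned shift): heomfo → heomho
  rule 2: no change — heomho
  rule 3 (vowel merger): heomho → hiomho
  rule 4 (pre-nasal raising): hiomho → hiumho
  ⇒ Anlen hiumho
The regular Anlen reflex would be 'hiumho', but the attested form is 'hiomho'. The correspondence is irregular, so they are not cognates (the Anlen form has a different source).

no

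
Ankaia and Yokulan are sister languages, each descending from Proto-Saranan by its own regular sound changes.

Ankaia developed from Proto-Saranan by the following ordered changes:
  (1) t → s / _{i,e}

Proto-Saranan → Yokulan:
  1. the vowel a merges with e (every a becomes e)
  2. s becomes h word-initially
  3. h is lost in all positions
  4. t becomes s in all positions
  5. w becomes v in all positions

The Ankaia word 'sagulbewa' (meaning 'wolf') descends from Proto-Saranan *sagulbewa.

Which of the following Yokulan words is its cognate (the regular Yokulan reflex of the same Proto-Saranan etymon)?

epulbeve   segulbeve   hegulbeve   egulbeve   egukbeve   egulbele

egulbeve

Yokulan: *sagulbewa > segulbewe > hegulbewe > egulbewe > egulbeve  (by vowel merger, debuccalisation, h-loss, unconditioned shift)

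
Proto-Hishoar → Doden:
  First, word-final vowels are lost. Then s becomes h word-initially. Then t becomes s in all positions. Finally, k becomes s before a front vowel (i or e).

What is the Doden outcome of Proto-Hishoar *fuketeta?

fuseses

Doden: *fuketeta
  fuketeta → fuketet   [apocope]
  fuketet (rule 2 does not apply)
  fuketet → fukeses   [unconditioned shift]
  fukeses → fuseses   [palatalisation]
  giving Doden fuseses.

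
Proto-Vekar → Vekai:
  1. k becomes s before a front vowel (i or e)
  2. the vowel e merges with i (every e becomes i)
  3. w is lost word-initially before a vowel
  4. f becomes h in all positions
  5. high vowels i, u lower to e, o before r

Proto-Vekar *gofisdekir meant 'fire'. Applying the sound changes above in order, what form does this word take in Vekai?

gohisdiser

Vekai: *gofisdekir > gofisdesir > gofisdisir > gohisdisir > gohisdiser  (by palatalisation, vowel merger, unconditioned shift, pre-rhotic lowering)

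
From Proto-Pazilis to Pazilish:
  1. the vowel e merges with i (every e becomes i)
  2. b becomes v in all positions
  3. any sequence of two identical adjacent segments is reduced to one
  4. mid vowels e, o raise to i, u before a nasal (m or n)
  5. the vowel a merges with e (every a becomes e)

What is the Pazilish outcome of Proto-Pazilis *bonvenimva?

vunvinimve

Pazilish: *bonvenimva
  bonvenimva → bonvinimva   [vowel merger]
  bonvinimva → vonvinimva   [unconditioned shift]
  vonvinimva (rule 3 does not apply)
  vonvinimva → vunvinimva   [pre-nasal raising]
  vunvinimva → vunvinimve   [vowel merger]
  giving Pazilish vunvinimve.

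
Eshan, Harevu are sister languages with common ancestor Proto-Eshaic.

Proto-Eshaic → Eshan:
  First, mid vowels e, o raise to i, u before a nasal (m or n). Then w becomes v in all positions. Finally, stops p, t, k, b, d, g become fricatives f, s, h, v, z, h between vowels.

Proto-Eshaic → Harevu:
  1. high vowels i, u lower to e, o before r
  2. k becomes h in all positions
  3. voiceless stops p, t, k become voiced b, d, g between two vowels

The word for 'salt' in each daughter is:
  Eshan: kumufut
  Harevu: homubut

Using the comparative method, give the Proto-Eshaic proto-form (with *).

Position 1: Eshan has k, Harevu has h. Eshan preserves k here (none of its changes turn any other segment into k), so the proto-segment is *k.
Position 5: Eshan has f, Harevu has b. Taking the neighbouring segments as reconstructed: Eshan f could go back to *p or *f; Harevu b could go back to *p or *b — the one source consistent with every daughter is *p.
Position 2: Eshan has u, Harevu has o. Taking the neighbouring segments as reconstructed: Eshan u could go back to *o or *u; Harevu o can only go back to *o — the one source consistent with every daughter is *o.
Verify the candidate proto-form against each daughter:
Eshan: *komuput > kumuput > kumufut  (by pre-nasal raising, intervocalic lenition)
Harevu: *komuput
  komuput (rule 1 does not apply)
  komuput → homuput   [unconditioned shift]
  homuput → homubut   [intervocalic voicing]
  giving Harevu homubut.
Only *komuput yields all of Eshan kumufut, Harevu homubut.

*komuput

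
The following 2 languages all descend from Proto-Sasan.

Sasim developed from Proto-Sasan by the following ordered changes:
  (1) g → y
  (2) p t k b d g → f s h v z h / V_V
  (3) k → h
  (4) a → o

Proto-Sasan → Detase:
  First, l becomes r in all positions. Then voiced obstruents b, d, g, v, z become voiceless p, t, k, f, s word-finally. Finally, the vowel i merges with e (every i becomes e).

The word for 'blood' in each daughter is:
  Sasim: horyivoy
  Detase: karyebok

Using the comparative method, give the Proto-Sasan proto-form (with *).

*karyibog

Position 5: Sasim has i, Detase has e. Sasim preserves i here (none of its changes turn any other segment into i), so the proto-segment is *i.
Position 8: Sasim has y, Detase has k. Taking the neighbouring segments as reconstructed: Sasim y could go back to *g or *y; Detase k could go back to *k or *g — the one source consistent with every daughter is *g.
Continuing position by position gives *karyibog; check it forward:
Sasim: *karyibog > karyiboy > karyivoy > haryivoy > horyivoy  (by unconditioned shift, intervocalic lenition, unconditioned shift, vowel merger)
Detase: *karyibog
  karyibog (rule 1 does not apply)
  karyibog → karyibok   [final devoicing]
  karyibok → karyebok   [vowel merger]
  giving Detase karyebok.
No other proto-form is consistent with every reflex, so the reconstruction is *karyibog.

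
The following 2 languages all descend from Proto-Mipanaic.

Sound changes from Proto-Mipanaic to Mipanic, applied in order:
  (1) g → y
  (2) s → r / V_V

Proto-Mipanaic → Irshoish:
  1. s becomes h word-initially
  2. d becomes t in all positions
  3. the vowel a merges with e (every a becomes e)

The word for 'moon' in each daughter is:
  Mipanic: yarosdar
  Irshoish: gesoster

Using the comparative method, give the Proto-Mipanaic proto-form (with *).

*gasosdar

Position 7: Mipanic has a, Irshoish has e. Mipanic preserves a here (none of its changes turn any other segment into a), so the proto-segment is *a.
Position 2: Mipanic has a, Irshoish has e. Mipanic preserves a here (none of its changes turn any other segment into a), so the proto-segment is *a.
This points to *gasosdar. Verify forward in each daughter:
Mipanic: *gasosdar
  gasosdar → yasosdar   [unconditioned shift]
  yasosdar → yarosdar   [rhotacism]
  giving Mipanic yarosdar.
Irshoish: *gasosdar
  gasosdar (rule 1 does not apply)
  gasosdar → gasostar   [unconditioned shift]
  gasostar → gesoster   [vowel merger]
  giving Irshoish gesoster.
*gasosdar is the unique common source.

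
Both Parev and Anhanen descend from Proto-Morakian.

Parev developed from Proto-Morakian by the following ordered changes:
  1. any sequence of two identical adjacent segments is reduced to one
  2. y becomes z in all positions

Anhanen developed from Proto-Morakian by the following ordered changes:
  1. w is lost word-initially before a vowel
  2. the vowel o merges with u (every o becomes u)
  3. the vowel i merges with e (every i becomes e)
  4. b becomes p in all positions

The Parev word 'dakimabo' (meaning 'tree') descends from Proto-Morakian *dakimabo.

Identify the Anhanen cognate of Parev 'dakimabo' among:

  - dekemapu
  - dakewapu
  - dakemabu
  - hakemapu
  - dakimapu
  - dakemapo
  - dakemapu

dakemapu

Anhanen: *dakimabo
  dakimabo (rule 1 does not apply)
  dakimabo → dakimabu   [vowel merger]
  dakimabu → dakemabu   [vowel merger]
  dakemabu → dakemapu   [unconditioned shift]
  giving Anhanen dakemapu.
The other candidates each miss or misapply at least one Anhanen change.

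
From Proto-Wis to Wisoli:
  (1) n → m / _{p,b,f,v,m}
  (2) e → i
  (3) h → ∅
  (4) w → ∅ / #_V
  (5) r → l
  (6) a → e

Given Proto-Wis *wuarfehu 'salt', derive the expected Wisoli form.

uelfiu

Wisoli: *wuarfehu > wuarfihu > wuarfiu > uarfiu > ualfiu > uelfiu  (by vowel merger, h-loss, glide loss, unconditioned shift, vowel merger)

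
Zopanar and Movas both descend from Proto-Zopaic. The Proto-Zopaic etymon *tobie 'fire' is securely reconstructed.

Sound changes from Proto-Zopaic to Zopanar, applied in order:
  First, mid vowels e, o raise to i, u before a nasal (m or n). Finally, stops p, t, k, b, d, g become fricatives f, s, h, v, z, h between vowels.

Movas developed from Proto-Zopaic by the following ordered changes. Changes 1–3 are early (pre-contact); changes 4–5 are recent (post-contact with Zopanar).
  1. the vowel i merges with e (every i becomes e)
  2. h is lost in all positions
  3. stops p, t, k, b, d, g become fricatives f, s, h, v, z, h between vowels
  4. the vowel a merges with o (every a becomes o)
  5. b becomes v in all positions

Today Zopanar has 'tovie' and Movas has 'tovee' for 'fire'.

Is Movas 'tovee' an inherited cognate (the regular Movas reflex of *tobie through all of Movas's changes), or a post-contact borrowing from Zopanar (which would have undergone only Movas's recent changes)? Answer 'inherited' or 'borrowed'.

inherited

If inherited, *tobie would pass through all of Movas's changes:
Movas: start from *tobie.
  rule 1 (vowel merger): tobie → tobee
  rule 2: no change — tobee
  rule 3 (intervocalic lenition): tobee → tovee
  rule 4: no change — tovee
  rule 5: no change — tovee
  ⇒ Movas tovee
If borrowed from Zopanar 'tovie' after the early changes, it would undergo only the recent ones:
  rule 4 (vowel merger): no change (tovie)
  rule 5 (unconditioned shift): no change (tovie)
  ⇒ as a loan: tovie
Movas 'tovee' matches the inherited outcome exactly, so it is an inherited cognate, not a loan.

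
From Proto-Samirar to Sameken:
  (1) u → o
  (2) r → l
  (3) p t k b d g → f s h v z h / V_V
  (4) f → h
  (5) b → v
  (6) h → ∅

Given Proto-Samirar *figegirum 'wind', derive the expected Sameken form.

Sameken: start from *figegirum.
  rule 1 (vowel merger): figegirum → figegirom
  rule 2 (unconditioned shift): figegirom → figegilom
  rule 3 (intervocalic lenition): figegilom → fihehilom
  rule 4 (unconditioned shift): fihehilom → hihehilom
  rule 5: no change — hihehilom
  rule 6 (h-loss): hihehilom → ieilom
  ⇒ Sameken ieilom

ieilom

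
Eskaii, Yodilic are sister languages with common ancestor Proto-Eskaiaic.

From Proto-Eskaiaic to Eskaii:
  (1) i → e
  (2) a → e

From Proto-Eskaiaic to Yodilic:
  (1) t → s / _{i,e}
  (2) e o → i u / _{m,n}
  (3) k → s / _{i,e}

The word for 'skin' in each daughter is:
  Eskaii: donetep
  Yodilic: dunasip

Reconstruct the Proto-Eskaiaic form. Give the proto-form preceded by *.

Position 2: Eskaii has o, Yodilic has u. Eskaii preserves o here (none of its changes turn any other segment into o), so the proto-segment is *o.
Position 4: Eskaii has e, Yodilic has a. Yodilic preserves a here (none of its changes turn any other segment into a), so the proto-segment is *a.
This points to *donatip. Verify forward in each daughter:
Eskaii: start from *donatip.
  rule 1 (vowel merger): donatip → donatep
  rule 2 (vowel merger): donatep → donetep
  ⇒ Eskaii donetep
Yodilic: start from *donatip.
  rule 1 (palatalisation): donatip → donasip
  rule 2 (pre-nasal raising): donasip → dunasip
  rule 3: no change — dunasip
  ⇒ Yodilic dunasip
Only *donatip yields all of Eskaii donetep, Yodilic dunasip.

*donatip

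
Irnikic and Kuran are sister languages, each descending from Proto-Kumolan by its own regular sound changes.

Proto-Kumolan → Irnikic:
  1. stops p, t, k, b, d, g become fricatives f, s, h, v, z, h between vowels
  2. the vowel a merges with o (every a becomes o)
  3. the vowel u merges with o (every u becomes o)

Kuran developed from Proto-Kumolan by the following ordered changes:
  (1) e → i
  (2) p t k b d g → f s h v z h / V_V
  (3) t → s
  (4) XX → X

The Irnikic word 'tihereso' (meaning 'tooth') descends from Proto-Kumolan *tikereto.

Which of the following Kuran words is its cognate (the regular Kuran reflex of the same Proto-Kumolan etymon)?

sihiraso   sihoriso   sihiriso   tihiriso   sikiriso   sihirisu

Kuran: start from *tikereto.
  rule 1 (vowel merger): tikereto → tikirito
  rule 2 (intervocalic lenition): tikirito → tihiriso
  rule 3 (unconditioned shift): tihiriso → sihiriso
  rule 4: no change — sihiriso
  ⇒ Kuran sihiriso
Only 'sihiriso' matches the regular Kuran development of *tikereto.

sihiriso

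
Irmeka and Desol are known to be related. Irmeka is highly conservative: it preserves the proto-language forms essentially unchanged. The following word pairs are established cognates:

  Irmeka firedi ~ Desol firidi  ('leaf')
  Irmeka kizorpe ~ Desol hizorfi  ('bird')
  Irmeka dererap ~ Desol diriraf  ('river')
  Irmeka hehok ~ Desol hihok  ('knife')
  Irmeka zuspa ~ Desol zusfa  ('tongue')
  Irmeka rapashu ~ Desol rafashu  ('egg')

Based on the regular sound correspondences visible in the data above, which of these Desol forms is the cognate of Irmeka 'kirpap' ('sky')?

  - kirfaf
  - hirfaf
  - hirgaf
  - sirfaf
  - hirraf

hirfaf

kizorpe ~ hizorfi — Irmeka k corresponds to Desol h word-initially before a front vowel.
zuspa ~ zusfa — Irmeka p corresponds to Desol f after a consonant, before a back vowel.
dererap ~ diriraf — Irmeka p corresponds to Desol f word-finally.
Applying these to Irmeka 'kirpap':
  kirpap → hirpap   (k→h word-initially before a front vowel)
  hirpap → hirfap   (p→f after a consonant, before a back vowel)
  hirfap → hirfaf   (p→f word-finally)
So the Desol cognate is 'hirfaf'.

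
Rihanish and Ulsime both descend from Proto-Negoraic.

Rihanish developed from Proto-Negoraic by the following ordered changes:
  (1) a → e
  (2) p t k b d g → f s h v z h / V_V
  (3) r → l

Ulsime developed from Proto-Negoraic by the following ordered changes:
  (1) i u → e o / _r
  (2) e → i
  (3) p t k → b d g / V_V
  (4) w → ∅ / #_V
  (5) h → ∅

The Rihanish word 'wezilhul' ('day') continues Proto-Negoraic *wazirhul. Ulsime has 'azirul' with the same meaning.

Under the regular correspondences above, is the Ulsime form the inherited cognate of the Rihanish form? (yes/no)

Derive the expected Ulsime reflex of *wazirhul:
Ulsime: *wazirhul > wazerhul > wazirhul > azirhul > azirul  (by pre-rhotic lowering, vowel merger, glide loss, h-loss)
Ulsime 'azirul' matches the regular reflex exactly, so the pair is cognate.

yes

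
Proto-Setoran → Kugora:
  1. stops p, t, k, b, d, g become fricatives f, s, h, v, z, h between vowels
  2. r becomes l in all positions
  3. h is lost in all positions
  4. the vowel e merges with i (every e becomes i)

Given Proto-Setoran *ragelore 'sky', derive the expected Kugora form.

lailoli

Kugora: *ragelore
  ragelore → rahelore   [intervocalic lenition]
  rahelore → lahelole   [unconditioned shift]
  lahelole → laelole   [h-loss]
  laelole → lailoli   [vowel merger]
  giving Kugora lailoli.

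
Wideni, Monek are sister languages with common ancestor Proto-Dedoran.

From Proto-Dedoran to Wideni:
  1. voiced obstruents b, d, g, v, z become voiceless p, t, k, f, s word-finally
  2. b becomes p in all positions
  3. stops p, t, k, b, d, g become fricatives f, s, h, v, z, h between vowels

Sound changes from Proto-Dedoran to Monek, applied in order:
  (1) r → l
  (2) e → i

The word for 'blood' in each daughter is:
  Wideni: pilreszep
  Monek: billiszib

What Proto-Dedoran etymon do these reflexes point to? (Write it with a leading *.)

*bilreszeb

Position 8: Wideni has e, Monek has i. Wideni preserves e here (none of its changes turn any other segment into e), so the proto-segment is *e.
Position 5: Wideni has e, Monek has i. Wideni preserves e here (none of its changes turn any other segment into e), so the proto-segment is *e.
Continuing position by position gives *bilreszeb; check it forward:
Wideni: *bilreszeb > bilreszep > pilreszep  (by final devoicing, unconditioned shift)
Monek: *bilreszeb
  bilreszeb → billeszeb   [unconditioned shift]
  billeszeb → billiszib   [vowel merger]
  giving Monek billiszib.
*bilreszeb is the unique common source.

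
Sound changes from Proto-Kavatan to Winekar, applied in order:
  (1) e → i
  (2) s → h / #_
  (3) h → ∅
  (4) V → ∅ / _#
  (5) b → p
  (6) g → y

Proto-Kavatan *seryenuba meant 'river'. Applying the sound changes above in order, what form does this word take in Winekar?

iryinup

Winekar: *seryenuba
  seryenuba → siryinuba   [vowel merger]
  siryinuba → hiryinuba   [debuccalisation]
  hiryinuba → iryinuba   [h-loss]
  iryinuba → iryinub   [apocope]
  iryinub → iryinup   [unconditioned shift]
  iryinup (rule 6 does not apply)
  giving Winekar iryinup.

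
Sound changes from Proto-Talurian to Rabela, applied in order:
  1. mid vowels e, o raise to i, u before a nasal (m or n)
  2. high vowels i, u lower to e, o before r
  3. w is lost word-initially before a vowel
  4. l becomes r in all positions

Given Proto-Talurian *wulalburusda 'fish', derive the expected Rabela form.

Rabela: *wulalburusda > wulalborusda > ulalborusda > urarborusda  (by pre-rhotic lowering, glide loss, unconditioned shift)

urarborusda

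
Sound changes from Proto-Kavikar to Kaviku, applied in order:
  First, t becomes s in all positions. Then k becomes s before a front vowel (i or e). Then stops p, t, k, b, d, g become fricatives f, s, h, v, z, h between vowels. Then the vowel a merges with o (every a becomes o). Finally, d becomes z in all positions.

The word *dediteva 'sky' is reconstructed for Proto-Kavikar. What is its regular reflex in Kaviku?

zezisevo

Kaviku: *dediteva
  dediteva → dediseva   [unconditioned shift]
  dediseva (rule 2 does not apply)
  dediseva → deziseva   [intervocalic lenition]
  deziseva → dezisevo   [vowel merger]
  dezisevo → zezisevo   [unconditioned shift]
  giving Kaviku zezisevo.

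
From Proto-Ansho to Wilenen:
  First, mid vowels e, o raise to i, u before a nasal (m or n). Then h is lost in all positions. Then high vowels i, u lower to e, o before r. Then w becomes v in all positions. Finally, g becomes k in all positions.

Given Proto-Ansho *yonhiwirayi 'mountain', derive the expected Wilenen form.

yuniverayi

Wilenen: *yonhiwirayi
  yonhiwirayi → yunhiwirayi   [pre-nasal raising]
  yunhiwirayi → yuniwirayi   [h-loss]
  yuniwirayi → yuniwerayi   [pre-rhotic lowering]
  yuniwerayi → yuniverayi   [unconditioned shift]
  yuniverayi (rule 5 does not apply)
  giving Wilenen yuniverayi.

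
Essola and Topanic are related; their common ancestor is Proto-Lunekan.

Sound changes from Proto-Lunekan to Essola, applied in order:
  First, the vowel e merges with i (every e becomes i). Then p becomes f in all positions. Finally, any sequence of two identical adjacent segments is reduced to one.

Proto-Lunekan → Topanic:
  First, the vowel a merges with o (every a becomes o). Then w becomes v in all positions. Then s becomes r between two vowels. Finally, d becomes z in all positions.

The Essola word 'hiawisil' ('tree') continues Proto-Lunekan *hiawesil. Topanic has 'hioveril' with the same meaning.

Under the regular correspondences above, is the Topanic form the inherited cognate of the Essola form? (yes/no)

Derive the expected Topanic reflex of *hiawesil:
Topanic: *hiawesil
  hiawesil → hiowesil   [vowel merger]
  hiowesil → hiovesil   [unconditioned shift]
  hiovesil → hioveril   [rhotacism]
  hioveril (rule 4 does not apply)
  giving Topanic hioveril.
Topanic 'hioveril' matches the regular reflex exactly, so the pair is cognate.

yes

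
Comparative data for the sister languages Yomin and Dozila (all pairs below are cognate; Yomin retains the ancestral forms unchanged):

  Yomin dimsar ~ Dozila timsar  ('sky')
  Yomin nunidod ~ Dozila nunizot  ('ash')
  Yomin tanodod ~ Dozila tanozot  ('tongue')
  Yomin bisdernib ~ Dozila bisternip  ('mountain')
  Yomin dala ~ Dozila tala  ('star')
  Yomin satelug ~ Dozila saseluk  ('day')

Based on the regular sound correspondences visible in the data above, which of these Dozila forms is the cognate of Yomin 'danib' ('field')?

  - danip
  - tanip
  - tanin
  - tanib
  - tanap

tanip

dala ~ tala — Yomin d corresponds to Dozila t word-initially before a back vowel.
bisdernib ~ bisternip — Yomin b corresponds to Dozila p word-finally.
Applying these to Yomin 'danib':
  danib → tanib   (d→t word-initially before a back vowel)
  tanib → tanip   (b→p word-finally)
So the Dozila cognate is 'tanip'.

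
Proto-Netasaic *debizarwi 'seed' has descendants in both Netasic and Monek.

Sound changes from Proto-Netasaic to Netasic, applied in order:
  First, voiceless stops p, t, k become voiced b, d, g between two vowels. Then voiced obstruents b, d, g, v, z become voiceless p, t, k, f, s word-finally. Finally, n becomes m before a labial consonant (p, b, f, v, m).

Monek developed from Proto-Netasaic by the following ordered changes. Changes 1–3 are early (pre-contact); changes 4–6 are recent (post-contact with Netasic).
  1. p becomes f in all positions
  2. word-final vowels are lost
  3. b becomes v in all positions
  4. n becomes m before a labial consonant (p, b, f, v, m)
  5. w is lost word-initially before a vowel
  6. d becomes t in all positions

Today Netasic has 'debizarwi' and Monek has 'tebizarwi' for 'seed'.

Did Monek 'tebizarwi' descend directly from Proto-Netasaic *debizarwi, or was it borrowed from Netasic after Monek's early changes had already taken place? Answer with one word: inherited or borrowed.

If inherited, *debizarwi would pass through all of Monek's changes:
Monek: start from *debizarwi.
  rule 1: no change — debizarwi
  rule 2 (apocope): debizarwi → debizarw
  rule 3 (unconditioned shift): debizarw → devizarw
  rule 4: no change — devizarw
  rule 5: no change — devizarw
  rule 6 (unconditioned shift): devizarw → tevizarw
  ⇒ Monek tevizarw
If borrowed from Netasic 'debizarwi' after the early changes, it would undergo only the recent ones:
  rule 4 (nasal place assimilation): no change (debizarwi)
  rule 5 (glide loss): no change (debizarwi)
  rule 6 (unconditioned shift): debizarwi → tebizarwi
  ⇒ as a loan: tebizarwi
Monek 'tebizarwi' matches the loan outcome 'tebizarwi', not the inherited 'tevizarw' — it skipped the early Monek changes, so it was borrowed from Netasic.

borrowed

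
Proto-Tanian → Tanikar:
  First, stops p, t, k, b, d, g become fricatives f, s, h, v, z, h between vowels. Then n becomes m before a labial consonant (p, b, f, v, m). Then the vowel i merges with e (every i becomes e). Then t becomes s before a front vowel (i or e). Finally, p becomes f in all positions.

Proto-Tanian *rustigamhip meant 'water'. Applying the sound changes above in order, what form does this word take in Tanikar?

Tanikar: *rustigamhip
  rustigamhip → rustihamhip   [intervocalic lenition]
  rustihamhip (rule 2 does not apply)
  rustihamhip → rustehamhep   [vowel merger]
  rustehamhep → russehamhep   [palatalisation]
  russehamhep → russehamhef   [unconditioned shift]
  giving Tanikar russehamhef.

russehamhef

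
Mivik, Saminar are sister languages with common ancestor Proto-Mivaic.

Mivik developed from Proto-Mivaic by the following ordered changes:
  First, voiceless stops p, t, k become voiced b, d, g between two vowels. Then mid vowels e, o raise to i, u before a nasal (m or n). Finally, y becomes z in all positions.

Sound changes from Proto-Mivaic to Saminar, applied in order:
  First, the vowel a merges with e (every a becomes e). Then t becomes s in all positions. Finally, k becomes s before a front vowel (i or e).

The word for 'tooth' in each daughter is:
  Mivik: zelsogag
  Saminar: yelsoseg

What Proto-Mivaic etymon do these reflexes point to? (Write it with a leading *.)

Position 1: Mivik has z, Saminar has y. Saminar preserves y here (none of its changes turn any other segment into y), so the proto-segment is *y.
Position 7: Mivik has a, Saminar has e. Mivik preserves a here (none of its changes turn any other segment into a), so the proto-segment is *a.
Position 6: Mivik has g, Saminar has s. Taking the neighbouring segments as reconstructed: Mivik g could go back to *k or *g; Saminar s could go back to *t or *k or *s — the one source consistent with every daughter is *k.
This points to *yelsokag. Verify forward in each daughter:
Mivik: *yelsokag
  yelsokag → yelsogag   [intervocalic voicing]
  yelsogag (rule 2 does not apply)
  yelsogag → zelsogag   [unconditioned shift]
  giving Mivik zelsogag.
Saminar: *yelsokag
  yelsokag → yelsokeg   [vowel merger]
  yelsokeg (rule 2 does not apply)
  yelsokeg → yelsoseg   [palatalisation]
  giving Saminar yelsoseg.
*yelsokag is the unique common source.

*yelsokag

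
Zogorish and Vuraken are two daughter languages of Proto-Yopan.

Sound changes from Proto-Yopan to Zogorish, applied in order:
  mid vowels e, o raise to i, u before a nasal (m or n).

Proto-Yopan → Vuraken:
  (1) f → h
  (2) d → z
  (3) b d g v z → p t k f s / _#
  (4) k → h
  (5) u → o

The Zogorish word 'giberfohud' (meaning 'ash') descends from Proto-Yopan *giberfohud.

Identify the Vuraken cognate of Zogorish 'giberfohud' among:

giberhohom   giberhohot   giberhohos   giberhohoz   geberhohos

Vuraken: start from *giberfohud.
  rule 1 (unconditioned shift): giberfohud → giberhohud
  rule 2 (unconditioned shift): giberhohud → giberhohuz
  rule 3 (final devoicing): giberhohuz → giberhohus
  rule 4: no change — giberhohus
  rule 5 (vowel merger): giberhohus → giberhohos
  ⇒ Vuraken giberhohos

giberhohos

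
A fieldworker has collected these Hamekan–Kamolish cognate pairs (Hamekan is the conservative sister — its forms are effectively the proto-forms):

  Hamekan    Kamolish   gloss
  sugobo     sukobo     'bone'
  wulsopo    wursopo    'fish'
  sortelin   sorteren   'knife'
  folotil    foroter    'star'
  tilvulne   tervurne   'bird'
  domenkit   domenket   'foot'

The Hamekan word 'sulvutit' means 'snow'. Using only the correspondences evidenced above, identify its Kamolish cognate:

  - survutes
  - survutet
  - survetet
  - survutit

tilvulne ~ tervurne — Hamekan l corresponds to Kamolish r after a vowel, before a labial obstruent.
folotil ~ foroter, tilvulne ~ tervurne — Hamekan i corresponds to Kamolish e after a consonant, before a consonant other than r, m, n, p, b, f, v.
Applying these to Hamekan 'sulvutit':
  sulvutit → survutit   (l→r after a vowel, before a labial obstruent)
  survutit → survutet   (i→e after a consonant, before a consonant other than r, m, n, p, b, f, v)
So the Kamolish cognate is 'survutet'.

survutet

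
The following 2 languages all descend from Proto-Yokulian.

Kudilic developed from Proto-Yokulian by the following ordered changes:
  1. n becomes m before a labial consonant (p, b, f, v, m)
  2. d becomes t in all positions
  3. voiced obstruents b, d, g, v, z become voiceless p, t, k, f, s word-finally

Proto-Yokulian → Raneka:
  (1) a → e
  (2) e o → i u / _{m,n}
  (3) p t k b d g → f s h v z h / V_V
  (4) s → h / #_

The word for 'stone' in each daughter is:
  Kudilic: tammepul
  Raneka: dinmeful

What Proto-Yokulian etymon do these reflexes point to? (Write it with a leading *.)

*danmepul

Position 3: Kudilic has m, Raneka has n. Raneka preserves n here (none of its changes turn any other segment into n), so the proto-segment is *n.
Position 6: Kudilic has p, Raneka has f. Taking the neighbouring segments as reconstructed: Kudilic p can only go back to *p; Raneka f could go back to *p or *f — the one source consistent with every daughter is *p.
Position 2: Kudilic has a, Raneka has i. Kudilic preserves a here (none of its changes turn any other segment into a), so the proto-segment is *a.
Verify the candidate proto-form against each daughter:
Kudilic: *danmepul > dammepul > tammepul  (by nasal place assimilation, unconditioned shift)
Raneka: *danmepul
  danmepul → denmepul   [vowel merger]
  denmepul → dinmepul   [pre-nasal raising]
  dinmepul → dinmeful   [intervocalic lenition]
  dinmeful (rule 4 does not apply)
  giving Raneka dinmeful.
*danmepul is the unique common source.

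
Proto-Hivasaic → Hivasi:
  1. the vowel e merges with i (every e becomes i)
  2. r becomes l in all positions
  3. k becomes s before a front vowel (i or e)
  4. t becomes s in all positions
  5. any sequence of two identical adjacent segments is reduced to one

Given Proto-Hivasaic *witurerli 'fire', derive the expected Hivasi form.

Hivasi: start from *witurerli.
  rule 1 (vowel merger): witurerli → witurirli
  rule 2 (unconditioned shift): witurirli → witulilli
  rule 3: no change — witulilli
  rule 4 (unconditioned shift): witulilli → wisulilli
  rule 5 (degemination): wisulilli → wisulili
  ⇒ Hivasi wisulili

wisulili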